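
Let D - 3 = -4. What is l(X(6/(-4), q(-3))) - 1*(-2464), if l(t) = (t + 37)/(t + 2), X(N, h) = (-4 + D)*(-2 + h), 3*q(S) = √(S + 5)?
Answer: 219655/89 + 75*√2/178 ≈ 2468.6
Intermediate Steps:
D = -1 (D = 3 - 4 = -1)
q(S) = √(5 + S)/3 (q(S) = √(S + 5)/3 = √(5 + S)/3)
X(N, h) = 10 - 5*h (X(N, h) = (-4 - 1)*(-2 + h) = -5*(-2 + h) = 10 - 5*h)
l(t) = (37 + t)/(2 + t)
l(X(6/(-4), q(-3))) - 1*(-2464) = (37 + (10 - 5*√(5 - 3)/3))/(2 + (10 - 5*√(5 - 3)/3)) - 1*(-2464) = (37 + (10 - 5*√2/3))/(2 + (10 - 5*√2/3)) + 2464 = (47 - 5*√2/3)/(12 - 5*√2/3) + 2464 = 2464 + (47 - 5*√2/3)/(12 - 5*√2/3)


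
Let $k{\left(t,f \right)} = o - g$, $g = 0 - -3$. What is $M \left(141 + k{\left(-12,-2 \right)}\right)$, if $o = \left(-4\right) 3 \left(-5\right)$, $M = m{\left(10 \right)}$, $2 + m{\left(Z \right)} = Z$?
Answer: $1584$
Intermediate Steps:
$m{\left(Z \right)} = -2 + Z$
$M = 8$ ($M = -2 + 10 = 8$)
$o = 60$ ($o = \left(-12\right) \left(-5\right) = 60$)
$g = 3$ ($g = 0 + 3 = 3$)
$k{\left(t,f \right)} = 57$ ($k{\left(t,f \right)} = 60 - 3 = 57$)
$M \left(141 + k{\left(-12,-2 \right)}\right) = 8 \left(141 + 57\right) = 8 \cdot 198 = 1584$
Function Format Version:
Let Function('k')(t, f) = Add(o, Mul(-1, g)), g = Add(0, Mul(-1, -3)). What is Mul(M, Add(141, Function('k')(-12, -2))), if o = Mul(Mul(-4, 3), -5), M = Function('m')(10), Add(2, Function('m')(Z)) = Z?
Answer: 1584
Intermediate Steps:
Function('m')(Z) = Add(-2, Z)
M = 8 (M = Add(-2, 10) = 8)
o = 60 (o = Mul(-12, -5) = 60)
g = 3 (g = Add(0, 3) = 3)
Function('k')(t, f) = 57 (Function('k')(t, f) = Add(60, Mul(-1, 3)) = Add(60, -3) = 57)
Mul(M, Add(141, Function('k')(-12, -2))) = Mul(8, Add(141, 57)) = Mul(8, 198) = 1584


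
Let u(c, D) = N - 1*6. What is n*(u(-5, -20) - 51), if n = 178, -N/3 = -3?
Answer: -8544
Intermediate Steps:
N = 9 (N = -3*(-3) = 9)
u(c, D) = 3 (u(c, D) = 9 - 1*6 = 9 - 6 = 3)
n*(u(-5, -20) - 51) = 178*(3 - 51) = 178*(-48) = -8544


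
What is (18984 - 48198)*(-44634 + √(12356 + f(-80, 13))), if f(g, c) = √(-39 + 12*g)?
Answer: 1303937676 - 29214*√(12356 + 3*I*√111) ≈ 1.3007e+9 - 4153.4*I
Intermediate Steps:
(18984 - 48198)*(-44634 + √(12356 + f(-80, 13))) = (18984 - 48198)*(-44634 + √(12356 + √(-39 + 12*(-80)))) = -29214*(-44634 + √(12356 + √(-39 - 960))) = -29214*(-44634 + √(12356 + √(-999))) = -29214*(-44634 + √(12356 + 3*I*√111)) = 1303937676 - 29214*√(12356 + 3*I*√111)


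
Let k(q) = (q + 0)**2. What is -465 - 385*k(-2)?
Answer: -2005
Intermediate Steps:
k(q) = q**2
-465 - 385*k(-2) = -465 - 385*(-2)**2 = -465 - 385*4 = -465 - 1540 = -2005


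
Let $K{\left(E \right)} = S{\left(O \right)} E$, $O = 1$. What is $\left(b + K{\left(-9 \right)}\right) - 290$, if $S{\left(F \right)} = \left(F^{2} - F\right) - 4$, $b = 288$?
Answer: $34$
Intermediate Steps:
$S{\left(F \right)} = -4 + F^{2} - F$
$K{\left(E \right)} = - 4 E$ ($K{\left(E \right)} = \left(-4 + 1^{2} - 1\right) E = \left(-4 + 1 - 1\right) E = - 4 E$)
$\left(b + K{\left(-9 \right)}\right) - 290 = \left(288 - -36\right) - 290 = \left(288 + 36\right) - 290 = 324 - 290 = 34$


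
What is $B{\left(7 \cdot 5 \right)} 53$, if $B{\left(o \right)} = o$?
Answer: $1855$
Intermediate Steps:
$B{\left(7 \cdot 5 \right)} 53 = 7 \cdot 5 \cdot 53 = 35 \cdot 53 = 1855$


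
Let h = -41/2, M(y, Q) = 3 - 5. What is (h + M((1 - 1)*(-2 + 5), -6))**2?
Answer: 2025/4 ≈ 506.25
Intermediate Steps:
M(y, Q) = -2
h = -41/2 (h = -41*1/2 = -41/2 ≈ -20.500)
(h + M((1 - 1)*(-2 + 5), -6))**2 = (-41/2 - 2)**2 = (-45/2)**2 = 2025/4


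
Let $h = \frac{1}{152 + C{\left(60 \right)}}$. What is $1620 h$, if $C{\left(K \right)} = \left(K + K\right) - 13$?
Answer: $\frac{1620}{259} \approx 6.2548$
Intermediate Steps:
$C{\left(K \right)} = -13 + 2 K$ ($C{\left(K \right)} = 2 K - 13 = -13 + 2 K$)
$h = \frac{1}{259}$ ($h = \frac{1}{152 + \left(-13 + 2 \cdot 60\right)} = \frac{1}{152 + \left(-13 + 120\right)} = \frac{1}{152 + 107} = \frac{1}{259} \approx 0.003861$)
$1620 h = 1620 \cdot \frac{1}{259} = \frac{1620}{259}$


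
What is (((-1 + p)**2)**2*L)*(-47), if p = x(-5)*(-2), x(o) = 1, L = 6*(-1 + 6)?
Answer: -114210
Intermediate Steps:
L = 30 (L = 6*5 = 30)
p = -2 (p = 1*(-2) = -2)
(((-1 + p)**2)**2*L)*(-47) = (((-1 - 2)**2)**2*30)*(-47) = (((-3)**2)**2*30)*(-47) = (9**2*30)*(-47) = (81*30)*(-47) = 2430*(-47) = -114210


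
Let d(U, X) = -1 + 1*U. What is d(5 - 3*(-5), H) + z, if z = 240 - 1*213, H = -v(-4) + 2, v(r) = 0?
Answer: 46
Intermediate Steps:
H = 2 (H = -1*0 + 2 = 0 + 2 = 2)
z = 27 (z = 240 - 213 = 27)
d(U, X) = -1 + U
d(5 - 3*(-5), H) + z = (-1 + (5 - 3*(-5))) + 27 = (-1 + (5 + 15)) + 27 = (-1 + 20) + 27 = 19 + 27 = 46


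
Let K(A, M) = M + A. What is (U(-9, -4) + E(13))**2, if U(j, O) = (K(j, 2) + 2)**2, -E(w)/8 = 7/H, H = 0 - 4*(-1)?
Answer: 121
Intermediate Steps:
K(A, M) = A + M
H = 4 (H = 0 + 4 = 4)
E(w) = -14 (E(w) = -56/4 = -8*7/4 = -14)
U(j, O) = (4 + j)**2 (U(j, O) = ((j + 2) + 2)**2 = ((2 + j) + 2)**2 = (4 + j)**2)
(U(-9, -4) + E(13))**2 = ((4 - 9)**2 - 14)**2 = ((-5)**2 - 14)**2 = (25 - 14)**2 = 11**2 = 121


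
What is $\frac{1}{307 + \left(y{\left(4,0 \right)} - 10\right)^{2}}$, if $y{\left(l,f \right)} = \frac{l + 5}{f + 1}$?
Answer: $\frac{1}{308} \approx 0.0032468$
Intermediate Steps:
$y{\left(l,f \right)} = \frac{5 + l}{1 + f}$
$\frac{1}{307 + \left(y{\left(4,0 \right)} - 10\right)^{2}} = \frac{1}{307 + \left(\frac{5 + 4}{1 + 0} - 10\right)^{2}} = \frac{1}{307 + \left(1^{-1} \cdot 9 - 10\right)^{2}} = \frac{1}{307 + \left(1 \cdot 9 - 10\right)^{2}} = \frac{1}{307 + \left(9 - 10\right)^{2}} = \frac{1}{307 + \left(-1\right)^{2}} = \frac{1}{307 + 1} = \frac{1}{308}$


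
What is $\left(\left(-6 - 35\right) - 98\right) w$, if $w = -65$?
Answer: $9035$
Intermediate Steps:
$\left(\left(-6 - 35\right) - 98\right) w = \left(\left(-6 - 35\right) - 98\right) \left(-65\right) = \left(-41 - 98\right) \left(-65\right) = \left(-139\right) \left(-65\right) = 9035$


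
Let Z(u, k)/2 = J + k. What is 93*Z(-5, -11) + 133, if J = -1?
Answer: -2099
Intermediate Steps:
Z(u, k) = -2 + 2*k (Z(u, k) = 2*(-1 + k) = -2 + 2*k)
93*Z(-5, -11) + 133 = 93*(-2 + 2*(-11)) + 133 = 93*(-2 - 22) + 133 = 93*(-24) + 133 = -2232 + 133 = -2099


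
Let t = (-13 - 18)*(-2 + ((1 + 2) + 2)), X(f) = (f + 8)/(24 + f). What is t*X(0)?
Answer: -31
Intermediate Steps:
X(f) = (8 + f)/(24 + f)
t = -93 (t = -31*(-2 + (3 + 2)) = -31*(-2 + 5) = -31*3 = -93)
t*X(0) = -93*(8 + 0)/(24 + 0) = -93*8/24 = -31*8/8 = -93*1/3 = -31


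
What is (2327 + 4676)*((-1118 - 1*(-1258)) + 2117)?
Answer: 15805771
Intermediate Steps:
(2327 + 4676)*((-1118 - 1*(-1258)) + 2117) = 7003*((-1118 + 1258) + 2117) = 7003*(140 + 2117) = 7003*2257 = 15805771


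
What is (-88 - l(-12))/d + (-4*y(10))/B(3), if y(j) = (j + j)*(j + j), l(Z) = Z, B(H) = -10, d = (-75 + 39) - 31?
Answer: 10796/67 ≈ 161.13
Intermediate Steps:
d = -67 (d = -36 - 31 = -67)
y(j) = 4*j² (y(j) = (2*j)*(2*j) = 4*j²)
(-88 - l(-12))/d + (-4*y(10))/B(3) = (-88 - 1*(-12))/(-67) - 16*10²/(-10) = (-88 + 12)*(-1/67) - 16*100*(-⅒) = -76*(-1/67) - 4*400*(-⅒) = 76/67 - 1600*(-⅒) = 76/67 + 160 = 10796/67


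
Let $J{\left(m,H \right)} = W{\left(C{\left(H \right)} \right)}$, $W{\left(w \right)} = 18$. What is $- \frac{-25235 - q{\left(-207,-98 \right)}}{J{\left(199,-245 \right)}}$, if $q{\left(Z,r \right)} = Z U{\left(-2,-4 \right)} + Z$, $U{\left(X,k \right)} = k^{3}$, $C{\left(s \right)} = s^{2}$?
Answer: $\frac{19138}{9} \approx 2126.4$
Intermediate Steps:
$q{\left(Z,r \right)} = - 63 Z$ ($q{\left(Z,r \right)} = Z \left(-4\right)^{3} + Z = Z \left(-64\right) + Z = - 64 Z + Z = - 63 Z$)
$J{\left(m,H \right)} = 18$
$- \frac{-25235 - q{\left(-207,-98 \right)}}{J{\left(199,-245 \right)}} = - \frac{-25235 - \left(-63\right) \left(-207\right)}{18} = - \frac{-25235 - 13041}{18} = - \frac{-38276}{18} = \left(-1\right) \left(- \frac{19138}{9}\right) = \frac{19138}{9}$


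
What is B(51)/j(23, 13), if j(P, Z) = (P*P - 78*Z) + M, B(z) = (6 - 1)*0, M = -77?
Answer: 0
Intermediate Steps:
B(z) = 0 (B(z) = 5*0 = 0)
j(P, Z) = -77 + P² - 78*Z (j(P, Z) = (P*P - 78*Z) - 77 = (P² - 78*Z) - 77 = -77 + P² - 78*Z)
B(51)/j(23, 13) = 0/(-77 + 23² - 78*13) = 0/(-77 + 529 - 1014) = 0/(-562) = 0*(-1/562) = 0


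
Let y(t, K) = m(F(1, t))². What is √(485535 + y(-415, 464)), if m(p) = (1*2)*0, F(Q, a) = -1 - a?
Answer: √485535 ≈ 696.80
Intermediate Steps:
m(p) = 0 (m(p) = 2*0 = 0)
y(t, K) = 0 (y(t, K) = 0² = 0)
√(485535 + y(-415, 464)) = √(485535 + 0) = √485535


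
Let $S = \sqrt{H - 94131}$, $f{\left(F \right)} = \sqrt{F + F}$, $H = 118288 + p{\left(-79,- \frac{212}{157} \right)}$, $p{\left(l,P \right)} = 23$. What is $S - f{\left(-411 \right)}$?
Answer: $2 \sqrt{6045} - i \sqrt{822} \approx 155.5 - 28.671 i$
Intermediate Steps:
$H = 118311$ ($H = 118288 + 23 = 118311$)
$f{\left(F \right)} = \sqrt{2} \sqrt{F}$ ($f{\left(F \right)} = \sqrt{2 F} = \sqrt{2} \sqrt{F}$)
$S = 2 \sqrt{6045}$ ($S = \sqrt{118311 - 94131} = \sqrt{24180} = 2 \sqrt{6045} \approx 155.5$)
$S - f{\left(-411 \right)} = 2 \sqrt{6045} - \sqrt{2} \sqrt{-411} = 2 \sqrt{6045} - \sqrt{2} i \sqrt{411} = 2 \sqrt{6045} - i \sqrt{822}$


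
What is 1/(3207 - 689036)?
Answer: -1/685829 ≈ -1.4581e-6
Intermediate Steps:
1/(3207 - 689036) = 1/(-685829) = -1/685829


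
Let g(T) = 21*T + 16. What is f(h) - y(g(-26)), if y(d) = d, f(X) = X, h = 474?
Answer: 1004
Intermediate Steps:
g(T) = 16 + 21*T
f(h) - y(g(-26)) = 474 - (16 + 21*(-26)) = 474 - (16 - 546) = 474 - 1*(-530) = 474 + 530 = 1004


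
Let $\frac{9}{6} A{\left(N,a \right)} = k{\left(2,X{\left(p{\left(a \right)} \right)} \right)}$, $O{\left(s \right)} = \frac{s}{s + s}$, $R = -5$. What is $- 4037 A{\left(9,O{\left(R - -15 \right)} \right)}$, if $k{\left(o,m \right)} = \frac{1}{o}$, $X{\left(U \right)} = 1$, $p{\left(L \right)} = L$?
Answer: $- \frac{4037}{3} \approx -1345.7$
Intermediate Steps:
$O{\left(s \right)} = \frac{1}{2}$ ($O{\left(s \right)} = \frac{s}{2 s} = \frac{1}{2 s} s = \frac{1}{2}$)
$A{\left(N,a \right)} = \frac{1}{3}$ ($A{\left(N,a \right)} = \frac{2}{3 \cdot 2} = \frac{2}{3} \cdot \frac{1}{2} = \frac{1}{3}$)
$- 4037 A{\left(9,O{\left(R - -15 \right)} \right)} = \left(-4037\right) \frac{1}{3} = - \frac{4037}{3}$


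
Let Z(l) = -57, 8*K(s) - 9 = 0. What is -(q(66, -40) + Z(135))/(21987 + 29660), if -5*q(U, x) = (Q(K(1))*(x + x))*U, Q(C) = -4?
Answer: 4281/51647 ≈ 0.082890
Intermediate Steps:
K(s) = 9/8 (K(s) = 9/8 + (1/8)*0 = 9/8 + 0 = 9/8)
q(U, x) = 8*U*x/5 (q(U, x) = -(-4*(x + x))*U/5 = -(-8*x)*U/5 = -(-8)*U*x/5 = 8*U*x/5)
-(q(66, -40) + Z(135))/(21987 + 29660) = -((8/5)*66*(-40) - 57)/(21987 + 29660) = -(-4224 - 57)/51647 = -(-4281)/51647 = -1*(-4281/51647) = 4281/51647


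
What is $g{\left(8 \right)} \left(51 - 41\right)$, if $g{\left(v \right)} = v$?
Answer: $80$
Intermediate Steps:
$g{\left(8 \right)} \left(51 - 41\right) = 8 \left(51 - 41\right) = 8 \cdot 10 = 80$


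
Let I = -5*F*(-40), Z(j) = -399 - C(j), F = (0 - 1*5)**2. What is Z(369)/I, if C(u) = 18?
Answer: -417/5000 ≈ -0.083400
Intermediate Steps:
F = 25 (F = (0 - 5)**2 = (-5)**2 = 25)
Z(j) = -417 (Z(j) = -399 - 1*18 = -399 - 18 = -417)
I = 5000 (I = -5*25*(-40) = -125*(-40) = 5000)
Z(369)/I = -417/5000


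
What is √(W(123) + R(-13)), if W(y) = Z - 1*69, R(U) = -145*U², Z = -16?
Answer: I*√24590 ≈ 156.81*I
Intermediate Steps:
W(y) = -85 (W(y) = -16 - 1*69 = -16 - 69 = -85)
√(W(123) + R(-13)) = √(-85 - 145*(-13)²) = √(-85 - 145*169) = √(-85 - 24505) = √(-24590) = I*√24590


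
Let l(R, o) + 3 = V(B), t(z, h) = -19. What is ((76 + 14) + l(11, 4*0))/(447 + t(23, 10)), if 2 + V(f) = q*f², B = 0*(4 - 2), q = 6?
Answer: 85/428 ≈ 0.19860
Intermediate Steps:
B = 0 (B = 0*2 = 0)
V(f) = -2 + 6*f²
l(R, o) = -5 (l(R, o) = -3 + (-2 + 6*0²) = -3 + (-2 + 6*0) = -3 + (-2 + 0) = -3 - 2 = -5)
((76 + 14) + l(11, 4*0))/(447 + t(23, 10)) = ((76 + 14) - 5)/(447 - 19) = (90 - 5)/428 = 85*(1/428) = 85/428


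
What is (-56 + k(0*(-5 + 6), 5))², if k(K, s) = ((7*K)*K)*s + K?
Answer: 3136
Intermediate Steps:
k(K, s) = K + 7*s*K² (k(K, s) = (7*K²)*s + K = 7*s*K² + K = K + 7*s*K²)
(-56 + k(0*(-5 + 6), 5))² = (-56 + (0*(-5 + 6))*(1 + 7*(0*(-5 + 6))*5))² = (-56 + (0*1)*(1 + 7*(0*1)*5))² = (-56 + 0*(1 + 7*0*5))² = (-56 + 0*(1 + 0))² = (-56 + 0*1)² = (-56 + 0)² = (-56)² = 3136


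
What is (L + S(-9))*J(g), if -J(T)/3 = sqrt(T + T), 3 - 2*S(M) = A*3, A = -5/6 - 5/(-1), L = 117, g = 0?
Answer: 0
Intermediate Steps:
A = 25/6 (A = -5*1/6 - 5*(-1) = -5/6 + 5 = 25/6 ≈ 4.1667)
S(M) = -19/4 (S(M) = 3/2 - 25*3/12 = 3/2 - 1/2*25/2 = 3/2 - 25/4 = -19/4)
J(T) = -3*sqrt(2)*sqrt(T) (J(T) = -3*sqrt(T + T) = -3*sqrt(2)*sqrt(T))
(L + S(-9))*J(g) = (117 - 19/4)*(-3*sqrt(2)*sqrt(0)) = 449*(-3*sqrt(2)*0)/4 = (449/4)*0 = 0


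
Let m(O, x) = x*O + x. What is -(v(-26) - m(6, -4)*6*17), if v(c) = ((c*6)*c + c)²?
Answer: -16243756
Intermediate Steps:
m(O, x) = x + O*x (m(O, x) = O*x + x = x + O*x)
v(c) = (c + 6*c²)² (v(c) = ((6*c)*c + c)² = (6*c² + c)² = (c + 6*c²)²)
-(v(-26) - m(6, -4)*6*17) = -((-26)²*(1 + 6*(-26))² - -4*(1 + 6)*6*17) = -(676*(1 - 156)² - -4*7*6*17) = -(676*(-155)² - (-28*6)*17) = -(676*24025 - (-168)*17) = -(16240900 - 1*(-2856)) = -(16240900 + 2856) = -1*16243756 = -16243756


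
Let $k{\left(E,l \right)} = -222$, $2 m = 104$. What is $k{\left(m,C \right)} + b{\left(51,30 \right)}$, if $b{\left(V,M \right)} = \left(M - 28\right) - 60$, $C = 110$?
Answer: $-280$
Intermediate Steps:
$m = 52$ ($m = \frac{1}{2} \cdot 104 = 52$)
$b{\left(V,M \right)} = -88 + M$ ($b{\left(V,M \right)} = \left(-28 + M\right) - 60 = -88 + M$)
$k{\left(m,C \right)} + b{\left(51,30 \right)} = -222 + \left(-88 + 30\right) = -222 - 58 = -280$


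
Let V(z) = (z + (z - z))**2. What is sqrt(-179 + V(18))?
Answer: sqrt(145) ≈ 12.042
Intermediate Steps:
V(z) = z**2 (V(z) = (z + 0)**2 = z**2)
sqrt(-179 + V(18)) = sqrt(-179 + 18**2) = sqrt(-179 + 324) = sqrt(145)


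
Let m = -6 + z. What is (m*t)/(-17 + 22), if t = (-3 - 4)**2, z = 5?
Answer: -49/5 ≈ -9.8000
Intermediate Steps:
t = 49 (t = (-7)**2 = 49)
m = -1 (m = -6 + 5 = -1)
(m*t)/(-17 + 22) = (-1*49)/(-17 + 22) = -49/5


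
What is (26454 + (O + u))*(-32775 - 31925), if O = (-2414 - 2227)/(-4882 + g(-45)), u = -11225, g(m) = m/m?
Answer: -1603209711000/1627 ≈ -9.8538e+8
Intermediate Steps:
g(m) = 1
O = 1547/1627 (O = (-2414 - 2227)/(-4882 + 1) = -4641/(-4881) = -4641*(-1/4881) = 1547/1627 ≈ 0.95083)
(26454 + (O + u))*(-32775 - 31925) = (26454 + (1547/1627 - 11225))*(-32775 - 31925) = (26454 - 18261528/1627)*(-64700) = (24779130/1627)*(-64700) = -1603209711000/1627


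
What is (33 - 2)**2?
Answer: 961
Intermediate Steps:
(33 - 2)**2 = 31**2 = 961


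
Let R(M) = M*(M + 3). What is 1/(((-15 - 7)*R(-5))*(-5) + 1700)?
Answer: 1/2800 ≈ 0.00035714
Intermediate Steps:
R(M) = M*(3 + M)
1/(((-15 - 7)*R(-5))*(-5) + 1700) = 1/(((-15 - 7)*(-5*(3 - 5)))*(-5) + 1700) = 1/(-(-110)*(-2)*(-5) + 1700) = 1/(-22*10*(-5) + 1700) = 1/(-220*(-5) + 1700) = 1/(1100 + 1700) = 1/2800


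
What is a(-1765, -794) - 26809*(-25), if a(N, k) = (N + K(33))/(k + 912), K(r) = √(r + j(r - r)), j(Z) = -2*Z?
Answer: 79084785/118 + √33/118 ≈ 6.7021e+5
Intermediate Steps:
K(r) = √r (K(r) = √(r - 2*(r - r)) = √(r - 2*0) = √(r + 0) = √r)
a(N, k) = (N + √33)/(912 + k) (a(N, k) = (N + √33)/(k + 912) = (N + √33)/(912 + k))
a(-1765, -794) - 26809*(-25) = (-1765 + √33)/(912 - 794) - 26809*(-25) = (-1765 + √33)/118 + 670225 = (-1765/118 + √33/118) + 670225 = 79084785/118 + √33/118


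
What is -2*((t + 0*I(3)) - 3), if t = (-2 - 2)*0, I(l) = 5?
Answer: 6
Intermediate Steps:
t = 0 (t = -4*0 = 0)
-2*((t + 0*I(3)) - 3) = -2*((0 + 0*5) - 3) = -2*((0 + 0) - 3) = -2*(0 - 3) = -2*(-3) = 6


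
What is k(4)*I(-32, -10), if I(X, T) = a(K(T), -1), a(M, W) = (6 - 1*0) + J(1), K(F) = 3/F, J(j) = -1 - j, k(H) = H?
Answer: 16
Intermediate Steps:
a(M, W) = 4 (a(M, W) = (6 - 1*0) + (-1 - 1*1) = (6 + 0) + (-1 - 1) = 6 - 2 = 4)
I(X, T) = 4
k(4)*I(-32, -10) = 4*4 = 16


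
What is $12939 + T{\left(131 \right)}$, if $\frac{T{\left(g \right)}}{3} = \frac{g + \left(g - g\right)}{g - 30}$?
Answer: $\frac{1307232}{101} \approx 12943.0$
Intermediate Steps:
$T{\left(g \right)} = \frac{3 g}{-30 + g}$ ($T{\left(g \right)} = 3 \frac{g + \left(g - g\right)}{g - 30} = 3 \frac{g + 0}{-30 + g} = 3 \frac{g}{-30 + g} = \frac{3 g}{-30 + g}$)
$12939 + T{\left(131 \right)} = 12939 + 3 \cdot 131 \frac{1}{-30 + 131} = 12939 + 3 \cdot 131 \cdot \frac{1}{101} = 12939 + \frac{393}{101} = \frac{1307232}{101}$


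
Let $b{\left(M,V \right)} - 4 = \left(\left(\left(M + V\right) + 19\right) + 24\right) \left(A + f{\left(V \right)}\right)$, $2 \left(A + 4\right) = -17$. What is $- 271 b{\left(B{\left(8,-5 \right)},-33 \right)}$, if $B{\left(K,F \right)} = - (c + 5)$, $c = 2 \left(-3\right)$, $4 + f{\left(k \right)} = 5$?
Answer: $\frac{66395}{2} \approx 33198.0$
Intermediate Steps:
$f{\left(k \right)} = 1$ ($f{\left(k \right)} = -4 + 5 = 1$)
$c = -6$
$B{\left(K,F \right)} = 1$ ($B{\left(K,F \right)} = - (-6 + 5) = \left(-1\right) \left(-1\right) = 1$)
$A = - \frac{25}{2}$ ($A = -4 + \frac{1}{2} \left(-17\right) = -4 - \frac{17}{2} = - \frac{25}{2} \approx -12.5$)
$b{\left(M,V \right)} = - \frac{981}{2} - \frac{23 M}{2} - \frac{23 V}{2}$ ($b{\left(M,V \right)} = 4 + \left(\left(\left(M + V\right) + 19\right) + 24\right) \left(- \frac{25}{2} + 1\right) = 4 + \left(\left(19 + M + V\right) + 24\right) \left(- \frac{23}{2}\right) = 4 + \left(43 + M + V\right) \left(- \frac{23}{2}\right) = 4 - \left(\frac{989}{2} + \frac{23 M}{2} + \frac{23 V}{2}\right) = - \frac{981}{2} - \frac{23 M}{2} - \frac{23 V}{2}$)
$- 271 b{\left(B{\left(8,-5 \right)},-33 \right)} = - 271 \left(- \frac{981}{2} - \frac{23}{2} - - \frac{759}{2}\right) = - 271 \left(- \frac{981}{2} - \frac{23}{2} + \frac{759}{2}\right) = \left(-271\right) \left(- \frac{245}{2}\right) = \frac{66395}{2}$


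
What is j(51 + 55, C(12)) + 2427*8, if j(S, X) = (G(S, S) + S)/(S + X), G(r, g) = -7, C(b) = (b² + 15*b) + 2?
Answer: 931979/48 ≈ 19416.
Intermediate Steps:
C(b) = 2 + b² + 15*b
j(S, X) = (-7 + S)/(S + X)
j(51 + 55, C(12)) + 2427*8 = (-7 + (51 + 55))/((51 + 55) + (2 + 12² + 15*12)) + 2427*8 = (-7 + 106)/(106 + (2 + 144 + 180)) + 19416 = 99/(106 + 326) + 19416 = 99/432 + 19416 = (1/432)*99 + 19416 = 11/48 + 19416 = 931979/48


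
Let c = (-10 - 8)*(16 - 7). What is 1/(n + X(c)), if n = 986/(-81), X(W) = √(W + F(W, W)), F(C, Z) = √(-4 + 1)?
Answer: -1/(986/81 - √(-162 + I*√3)) ≈ -0.039234 - 0.041254*I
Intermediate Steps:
c = -162 (c = -18*9 = -162)
F(C, Z) = I*√3 (F(C, Z) = √(-3) = I*√3)
X(W) = √(W + I*√3)
n = -986/81 (n = 986*(-1/81) = -986/81 ≈ -12.173)
1/(n + X(c)) = 1/(-986/81 + √(-162 + I*√3))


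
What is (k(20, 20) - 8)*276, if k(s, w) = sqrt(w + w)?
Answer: -2208 + 552*sqrt(10) ≈ -462.42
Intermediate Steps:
k(s, w) = sqrt(2)*sqrt(w) (k(s, w) = sqrt(2*w) = sqrt(2)*sqrt(w))
(k(20, 20) - 8)*276 = (sqrt(2)*sqrt(20) - 8)*276 = (sqrt(2)*(2*sqrt(5)) - 8)*276 = (2*sqrt(10) - 8)*276 = (-8 + 2*sqrt(10))*276 = -2208 + 552*sqrt(10)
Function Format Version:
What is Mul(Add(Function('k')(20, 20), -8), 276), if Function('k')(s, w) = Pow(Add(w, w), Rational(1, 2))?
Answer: Add(-2208, Mul(552, Pow(10, Rational(1, 2)))) ≈ -462.42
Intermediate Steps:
Function('k')(s, w) = Mul(Pow(2, Rational(1, 2)), Pow(w, Rational(1, 2))) (Function('k')(s, w) = Pow(Mul(2, w), Rational(1, 2)) = Mul(Pow(2, Rational(1, 2)), Pow(w, Rational(1, 2))))
Mul(Add(Function('k')(20, 20), -8), 276) = Mul(Add(Mul(Pow(2, Rational(1, 2)), Pow(20, Rational(1, 2))), -8), 276) = Mul(Add(Mul(Pow(2, Rational(1, 2)), Mul(2, Pow(5, Rational(1, 2)))), -8), 276) = Mul(Add(Mul(2, Pow(10, Rational(1, 2))), -8), 276) = Mul(Add(-8, Mul(2, Pow(10, Rational(1, 2)))), 276) = Add(-2208, Mul(552, Pow(10, Rational(1, 2))))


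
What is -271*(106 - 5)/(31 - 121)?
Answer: 27371/90 ≈ 304.12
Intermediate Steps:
-271*(106 - 5)/(31 - 121) = -27371/(-90) = -27371*(-1)/90 = -271*(-101/90) = 27371/90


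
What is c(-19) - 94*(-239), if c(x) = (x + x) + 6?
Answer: 22434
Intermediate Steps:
c(x) = 6 + 2*x (c(x) = 2*x + 6 = 6 + 2*x)
c(-19) - 94*(-239) = (6 + 2*(-19)) - 94*(-239) = (6 - 38) + 22466 = -32 + 22466 = 22434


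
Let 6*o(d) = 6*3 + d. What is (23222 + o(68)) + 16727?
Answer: 119890/3 ≈ 39963.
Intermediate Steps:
o(d) = 3 + d/6 (o(d) = (6*3 + d)/6 = (18 + d)/6 = 3 + d/6)
(23222 + o(68)) + 16727 = (23222 + (3 + (⅙)*68)) + 16727 = (23222 + (3 + 34/3)) + 16727 = (23222 + 43/3) + 16727 = 69709/3 + 16727 = 119890/3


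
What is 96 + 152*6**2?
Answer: 5568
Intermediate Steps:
96 + 152*6**2 = 96 + 152*36 = 96 + 5472 = 5568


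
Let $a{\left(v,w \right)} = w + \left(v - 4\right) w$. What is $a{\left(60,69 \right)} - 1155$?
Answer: $2778$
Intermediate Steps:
$a{\left(v,w \right)} = w + w \left(-4 + v\right)$ ($a{\left(v,w \right)} = w + \left(v - 4\right) w = w + \left(-4 + v\right) w = w + w \left(-4 + v\right)$)
$a{\left(60,69 \right)} - 1155 = 69 \left(-3 + 60\right) - 1155 = 69 \cdot 57 - 1155 = 3933 - 1155 = 2778$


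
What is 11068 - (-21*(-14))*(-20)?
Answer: 16948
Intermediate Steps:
11068 - (-21*(-14))*(-20) = 11068 - 294*(-20) = 11068 - 1*(-5880) = 11068 + 5880 = 16948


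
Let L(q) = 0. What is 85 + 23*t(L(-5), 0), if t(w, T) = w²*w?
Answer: 85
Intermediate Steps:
t(w, T) = w³
85 + 23*t(L(-5), 0) = 85 + 23*0³ = 85 + 23*0 = 85 + 0 = 85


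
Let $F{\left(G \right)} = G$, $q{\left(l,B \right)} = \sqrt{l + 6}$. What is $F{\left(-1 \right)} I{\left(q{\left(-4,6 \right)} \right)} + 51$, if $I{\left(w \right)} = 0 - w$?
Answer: $51 + \sqrt{2} \approx 52.414$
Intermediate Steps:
$q{\left(l,B \right)} = \sqrt{6 + l}$
$I{\left(w \right)} = - w$
$F{\left(-1 \right)} I{\left(q{\left(-4,6 \right)} \right)} + 51 = - \left(-1\right) \sqrt{6 - 4} + 51 = - \left(-1\right) \sqrt{2} + 51 = \sqrt{2} + 51 = 51 + \sqrt{2}$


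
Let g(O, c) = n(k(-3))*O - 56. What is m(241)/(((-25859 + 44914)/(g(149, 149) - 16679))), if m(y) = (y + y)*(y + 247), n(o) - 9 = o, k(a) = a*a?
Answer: -3305490448/19055 ≈ -1.7347e+5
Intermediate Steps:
k(a) = a²
n(o) = 9 + o
m(y) = 2*y*(247 + y) (m(y) = (2*y)*(247 + y) = 2*y*(247 + y))
g(O, c) = -56 + 18*O (g(O, c) = (9 + (-3)²)*O - 56 = (9 + 9)*O - 56 = 18*O - 56 = -56 + 18*O)
m(241)/(((-25859 + 44914)/(g(149, 149) - 16679))) = (2*241*(247 + 241))/(((-25859 + 44914)/((-56 + 18*149) - 16679))) = (2*241*488)/((19055/((-56 + 2682) - 16679))) = 235216/((19055/(2626 - 16679))) = 235216/((19055/(-14053))) = 235216/((19055*(-1/14053))) = 235216/(-19055/14053) = 235216*(-14053/19055) = -3305490448/19055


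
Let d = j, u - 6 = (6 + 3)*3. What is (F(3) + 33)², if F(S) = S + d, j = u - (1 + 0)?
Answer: 4624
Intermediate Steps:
u = 33 (u = 6 + (6 + 3)*3 = 6 + 9*3 = 6 + 27 = 33)
j = 32 (j = 33 - (1 + 0) = 33 - 1*1 = 33 - 1 = 32)
d = 32
F(S) = 32 + S (F(S) = S + 32 = 32 + S)
(F(3) + 33)² = ((32 + 3) + 33)² = (35 + 33)² = 68² = 4624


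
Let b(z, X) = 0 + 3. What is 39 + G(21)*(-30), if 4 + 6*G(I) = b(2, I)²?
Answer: 14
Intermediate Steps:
b(z, X) = 3
G(I) = ⅚ (G(I) = -⅔ + (⅙)*3² = -⅔ + (⅙)*9 = -⅔ + 3/2 = ⅚)
39 + G(21)*(-30) = 39 + (⅚)*(-30) = 39 - 25 = 14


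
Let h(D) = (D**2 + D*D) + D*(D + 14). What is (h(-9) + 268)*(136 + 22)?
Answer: 60830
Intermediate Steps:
h(D) = 2*D**2 + D*(14 + D) (h(D) = (D**2 + D**2) + D*(14 + D) = 2*D**2 + D*(14 + D))
(h(-9) + 268)*(136 + 22) = (-9*(14 + 3*(-9)) + 268)*(136 + 22) = (-9*(14 - 27) + 268)*158 = (-9*(-13) + 268)*158 = (117 + 268)*158 = 385*158 = 60830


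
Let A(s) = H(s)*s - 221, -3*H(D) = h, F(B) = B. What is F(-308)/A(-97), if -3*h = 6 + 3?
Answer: 154/159 ≈ 0.96855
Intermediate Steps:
h = -3 (h = -(6 + 3)/3 = -1/3*9 = -3)
H(D) = 1 (H(D) = -1/3*(-3) = 1)
A(s) = -221 + s (A(s) = 1*s - 221 = s - 221 = -221 + s)
F(-308)/A(-97) = -308/(-221 - 97) = -308/(-318) = -308*(-1/318) = 154/159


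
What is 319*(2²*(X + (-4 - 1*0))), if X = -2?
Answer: -7656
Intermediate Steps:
319*(2²*(X + (-4 - 1*0))) = 319*(2²*(-2 + (-4 - 1*0))) = 319*(4*(-2 + (-4 + 0))) = 319*(4*(-2 - 4)) = 319*(4*(-6)) = 319*(-24) = -7656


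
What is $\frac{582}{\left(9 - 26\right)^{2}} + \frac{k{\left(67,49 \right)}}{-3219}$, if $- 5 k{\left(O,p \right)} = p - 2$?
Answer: $\frac{9380873}{4651455} \approx 2.0168$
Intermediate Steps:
$k{\left(O,p \right)} = \frac{2}{5} - \frac{p}{5}$ ($k{\left(O,p \right)} = - \frac{p - 2}{5} = - \frac{-2 + p}{5} = \frac{2}{5} - \frac{p}{5}$)
$\frac{582}{\left(9 - 26\right)^{2}} + \frac{k{\left(67,49 \right)}}{-3219} = \frac{582}{\left(9 - 26\right)^{2}} + \frac{\frac{2}{5} - \frac{49}{5}}{-3219} = \frac{582}{\left(-17\right)^{2}} + \left(\frac{2}{5} - \frac{49}{5}\right) \left(- \frac{1}{3219}\right) = \frac{582}{289} - - \frac{47}{16095} = 582 \cdot \frac{1}{289} + \frac{47}{16095} = \frac{582}{289} + \frac{47}{16095} = \frac{9380873}{4651455}$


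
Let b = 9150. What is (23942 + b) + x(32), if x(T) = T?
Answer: 33124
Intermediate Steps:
(23942 + b) + x(32) = (23942 + 9150) + 32 = 33092 + 32 = 33124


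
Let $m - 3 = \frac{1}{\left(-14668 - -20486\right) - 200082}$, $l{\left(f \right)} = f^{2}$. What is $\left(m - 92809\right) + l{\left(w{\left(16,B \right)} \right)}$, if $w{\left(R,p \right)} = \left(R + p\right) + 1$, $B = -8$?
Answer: $- \frac{18013129401}{194264} \approx -92725.0$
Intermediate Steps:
$w{\left(R,p \right)} = 1 + R + p$
$m = \frac{582791}{194264}$ ($m = 3 + \frac{1}{\left(-14668 - -20486\right) - 200082} = 3 + \frac{1}{\left(-14668 + 20486\right) - 200082} = 3 + \frac{1}{5818 - 200082} = 3 + \frac{1}{-194264} = 3 - \frac{1}{194264} = \frac{582791}{194264} \approx 3.0$)
$\left(m - 92809\right) + l{\left(w{\left(16,B \right)} \right)} = \left(\frac{582791}{194264} - 92809\right) + \left(1 + 16 - 8\right)^{2} = - \frac{18028864785}{194264} + 9^{2} = - \frac{18028864785}{194264} + 81 = - \frac{18013129401}{194264}$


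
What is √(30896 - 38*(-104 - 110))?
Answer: 2*√9757 ≈ 197.56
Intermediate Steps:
√(30896 - 38*(-104 - 110)) = √(30896 - 38*(-214)) = √(30896 - 1*(-8132)) = √(30896 + 8132) = √39028 = 2*√9757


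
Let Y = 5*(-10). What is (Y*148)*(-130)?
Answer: 962000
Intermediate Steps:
Y = -50
(Y*148)*(-130) = -50*148*(-130) = -7400*(-130) = 962000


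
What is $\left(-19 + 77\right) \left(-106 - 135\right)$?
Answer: $-13978$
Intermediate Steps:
$\left(-19 + 77\right) \left(-106 - 135\right) = 58 \left(-241\right) = -13978$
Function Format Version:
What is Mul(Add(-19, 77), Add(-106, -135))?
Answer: -13978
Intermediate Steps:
Mul(Add(-19, 77), Add(-106, -135)) = Mul(58, -241) = -13978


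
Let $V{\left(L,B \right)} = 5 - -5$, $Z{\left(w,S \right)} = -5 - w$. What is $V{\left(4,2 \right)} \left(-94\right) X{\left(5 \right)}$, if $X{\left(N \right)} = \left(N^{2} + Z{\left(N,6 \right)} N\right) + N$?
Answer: $18800$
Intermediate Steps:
$V{\left(L,B \right)} = 10$ ($V{\left(L,B \right)} = 5 + 5 = 10$)
$X{\left(N \right)} = N + N^{2} + N \left(-5 - N\right)$ ($X{\left(N \right)} = \left(N^{2} + \left(-5 - N\right) N\right) + N = \left(N^{2} + N \left(-5 - N\right)\right) + N = N + N^{2} + N \left(-5 - N\right)$)
$V{\left(4,2 \right)} \left(-94\right) X{\left(5 \right)} = 10 \left(-94\right) \left(\left(-4\right) 5\right) = \left(-940\right) \left(-20\right) = 18800$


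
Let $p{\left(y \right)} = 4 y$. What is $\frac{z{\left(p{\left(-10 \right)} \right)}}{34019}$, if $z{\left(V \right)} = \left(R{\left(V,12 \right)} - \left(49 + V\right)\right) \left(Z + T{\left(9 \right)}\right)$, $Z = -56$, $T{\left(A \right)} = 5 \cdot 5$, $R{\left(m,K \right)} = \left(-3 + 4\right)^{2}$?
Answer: $\frac{248}{34019} \approx 0.00729$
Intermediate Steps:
$R{\left(m,K \right)} = 1$ ($R{\left(m,K \right)} = 1^{2} = 1$)
$T{\left(A \right)} = 25$
$z{\left(V \right)} = 1488 + 31 V$ ($z{\left(V \right)} = \left(1 - \left(49 + V\right)\right) \left(-56 + 25\right) = \left(-48 - V\right) \left(-31\right) = 1488 + 31 V$)
$\frac{z{\left(p{\left(-10 \right)} \right)}}{34019} = \frac{1488 + 31 \cdot 4 \left(-10\right)}{34019} = \left(1488 + 31 \left(-40\right)\right) \frac{1}{34019} = \left(1488 - 1240\right) \frac{1}{34019} = 248 \cdot \frac{1}{34019} = \frac{248}{34019}$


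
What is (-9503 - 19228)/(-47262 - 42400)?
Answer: 28731/89662 ≈ 0.32044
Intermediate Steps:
(-9503 - 19228)/(-47262 - 42400) = -28731/(-89662) = -28731*(-1/89662) = 28731/89662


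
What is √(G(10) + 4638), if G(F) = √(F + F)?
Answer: √(4638 + 2*√5) ≈ 68.136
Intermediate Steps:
G(F) = √2*√F (G(F) = √(2*F) = √2*√F)
√(G(10) + 4638) = √(√2*√10 + 4638) = √(2*√5 + 4638) = √(4638 + 2*√5)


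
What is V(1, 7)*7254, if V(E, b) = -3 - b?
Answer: -72540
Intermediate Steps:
V(1, 7)*7254 = (-3 - 1*7)*7254 = (-3 - 7)*7254 = -10*7254 = -72540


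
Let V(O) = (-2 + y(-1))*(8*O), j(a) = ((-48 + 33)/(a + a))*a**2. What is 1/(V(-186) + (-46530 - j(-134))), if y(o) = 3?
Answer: -1/49023 ≈ -2.0399e-5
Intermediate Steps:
j(a) = -15*a/2 (j(a) = (-15*1/(2*a))*a**2 = (-15/(2*a))*a**2 = -15*a/2)
V(O) = 8*O (V(O) = (-2 + 3)*(8*O) = 1*(8*O) = 8*O)
1/(V(-186) + (-46530 - j(-134))) = 1/(8*(-186) + (-46530 - (-15)*(-134)/2)) = 1/(-1488 + (-46530 - 1*1005)) = 1/(-1488 + (-46530 - 1005)) = 1/(-1488 - 47535) = 1/(-49023) = -1/49023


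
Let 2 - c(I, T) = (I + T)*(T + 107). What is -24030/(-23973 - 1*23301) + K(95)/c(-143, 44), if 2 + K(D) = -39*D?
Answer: 30671302/117798929 ≈ 0.26037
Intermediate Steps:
K(D) = -2 - 39*D
c(I, T) = 2 - (107 + T)*(I + T) (c(I, T) = 2 - (I + T)*(T + 107) = 2 - (I + T)*(107 + T) = 2 - (107 + T)*(I + T))
-24030/(-23973 - 1*23301) + K(95)/c(-143, 44) = -24030/(-23973 - 1*23301) + (-2 - 39*95)/(2 - 1*44² - 107*(-143) - 107*44 - 1*(-143)*44) = -24030/(-23973 - 23301) + (-2 - 3705)/(2 - 1*1936 + 15301 - 4708 + 6292) = -24030/(-47274) - 3707/(2 - 1936 + 15301 - 4708 + 6292) = -24030*(-1/47274) - 3707/14951 = 4005/7879 - 3707*1/14951 = 4005/7879 - 3707/14951 = 30671302/117798929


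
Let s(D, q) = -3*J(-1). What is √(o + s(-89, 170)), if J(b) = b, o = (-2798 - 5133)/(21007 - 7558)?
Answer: 4*√27247674/13449 ≈ 1.5525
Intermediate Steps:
o = -7931/13449 ≈ -0.58971
s(D, q) = 3 (s(D, q) = -3*(-1) = 3)
√(o + s(-89, 170)) = √(-7931/13449 + 3) = √(32416/13449) = 4*√27247674/13449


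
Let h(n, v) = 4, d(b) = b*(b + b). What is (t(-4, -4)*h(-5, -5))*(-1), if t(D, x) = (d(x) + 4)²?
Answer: -5184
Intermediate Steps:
d(b) = 2*b² (d(b) = b*(2*b) = 2*b²)
t(D, x) = (4 + 2*x²)² (t(D, x) = (2*x² + 4)² = (4 + 2*x²)²)
(t(-4, -4)*h(-5, -5))*(-1) = ((4*(2 + (-4)²)²)*4)*(-1) = ((4*(2 + 16)²)*4)*(-1) = ((4*18²)*4)*(-1) = ((4*324)*4)*(-1) = (1296*4)*(-1) = 5184*(-1) = -5184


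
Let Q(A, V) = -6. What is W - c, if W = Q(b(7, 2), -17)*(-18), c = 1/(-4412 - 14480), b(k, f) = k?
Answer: 2040337/18892 ≈ 108.00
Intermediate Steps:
c = -1/18892 (c = 1/(-18892) = -1/18892 ≈ -5.2932e-5)
W = 108 (W = -6*(-18) = 108)
W - c = 108 - 1*(-1/18892) = 108 + 1/18892 = 2040337/18892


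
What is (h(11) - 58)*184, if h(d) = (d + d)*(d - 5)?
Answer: 13616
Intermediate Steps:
h(d) = 2*d*(-5 + d) (h(d) = (2*d)*(-5 + d) = 2*d*(-5 + d))
(h(11) - 58)*184 = (2*11*(-5 + 11) - 58)*184 = (2*11*6 - 58)*184 = (132 - 58)*184 = 74*184 = 13616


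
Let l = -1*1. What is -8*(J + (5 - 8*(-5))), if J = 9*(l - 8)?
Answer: 288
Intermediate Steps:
l = -1
J = -81 (J = 9*(-1 - 8) = 9*(-9) = -81)
-8*(J + (5 - 8*(-5))) = -8*(-81 + (5 - 8*(-5))) = -8*(-81 + (5 + 40)) = -8*(-81 + 45) = -8*(-36) = 288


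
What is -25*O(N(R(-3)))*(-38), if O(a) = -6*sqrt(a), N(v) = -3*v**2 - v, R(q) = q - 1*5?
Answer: -11400*I*sqrt(46) ≈ -77319.0*I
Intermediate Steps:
R(q) = -5 + q (R(q) = q - 5 = -5 + q)
N(v) = -v - 3*v**2
-25*O(N(R(-3)))*(-38) = -(-150)*sqrt(-(-5 - 3)*(1 + 3*(-5 - 3)))*(-38) = -(-150)*sqrt(-1*(-8)*(1 + 3*(-8)))*(-38) = -(-150)*sqrt(-1*(-8)*(1 - 24))*(-38) = -(-150)*sqrt(-1*(-8)*(-23))*(-38) = -(-150)*sqrt(-184)*(-38) = -(-150)*2*I*sqrt(46)*(-38) = -(-300)*I*sqrt(46)*(-38) = (300*I*sqrt(46))*(-38) = -11400*I*sqrt(46)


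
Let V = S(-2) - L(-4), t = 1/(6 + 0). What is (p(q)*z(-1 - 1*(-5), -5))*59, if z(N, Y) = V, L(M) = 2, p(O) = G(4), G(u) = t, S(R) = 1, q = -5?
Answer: -59/6 ≈ -9.8333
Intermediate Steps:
t = ⅙ (t = 1/6 = ⅙ ≈ 0.16667)
G(u) = ⅙
p(O) = ⅙
V = -1 (V = 1 - 1*2 = 1 - 2 = -1)
z(N, Y) = -1
(p(q)*z(-1 - 1*(-5), -5))*59 = ((⅙)*(-1))*59 = -⅙*59 = -59/6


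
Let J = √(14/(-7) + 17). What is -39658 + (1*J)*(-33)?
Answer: -39658 - 33*√15 ≈ -39786.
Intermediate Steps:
J = √15 (J = √(14*(-⅐) + 17) = √(-2 + 17) = √15 ≈ 3.8730)
-39658 + (1*J)*(-33) = -39658 + (1*√15)*(-33) = -39658 + √15*(-33) = -39658 - 33*√15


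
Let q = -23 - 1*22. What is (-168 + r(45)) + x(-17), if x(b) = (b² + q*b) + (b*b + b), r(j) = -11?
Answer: 1147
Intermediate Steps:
q = -45 (q = -23 - 22 = -45)
x(b) = -44*b + 2*b² (x(b) = (b² - 45*b) + (b*b + b) = (b² - 45*b) + (b² + b) = (b² - 45*b) + (b + b²) = -44*b + 2*b²)
(-168 + r(45)) + x(-17) = (-168 - 11) + 2*(-17)*(-22 - 17) = -179 + 2*(-17)*(-39) = -179 + 1326 = 1147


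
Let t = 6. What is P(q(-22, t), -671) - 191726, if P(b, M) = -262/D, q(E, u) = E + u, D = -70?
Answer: -6710279/35 ≈ -1.9172e+5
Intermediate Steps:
P(b, M) = 131/35 (P(b, M) = -262/(-70) = -262*(-1/70) = 131/35)
P(q(-22, t), -671) - 191726 = 131/35 - 191726 = -6710279/35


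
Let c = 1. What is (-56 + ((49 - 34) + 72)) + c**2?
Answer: 32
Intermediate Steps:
(-56 + ((49 - 34) + 72)) + c**2 = (-56 + ((49 - 34) + 72)) + 1**2 = (-56 + (15 + 72)) + 1 = (-56 + 87) + 1 = 31 + 1 = 32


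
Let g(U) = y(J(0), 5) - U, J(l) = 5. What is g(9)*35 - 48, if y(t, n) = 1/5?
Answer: -356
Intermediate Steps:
y(t, n) = ⅕
g(U) = ⅕ - U
g(9)*35 - 48 = (⅕ - 1*9)*35 - 48 = (⅕ - 9)*35 - 48 = -44/5*35 - 48 = -308 - 48 = -356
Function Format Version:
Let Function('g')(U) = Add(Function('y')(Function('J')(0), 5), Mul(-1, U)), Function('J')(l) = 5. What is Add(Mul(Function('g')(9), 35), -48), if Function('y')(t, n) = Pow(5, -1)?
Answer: -356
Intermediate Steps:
Function('y')(t, n) = Rational(1, 5)
Function('g')(U) = Add(Rational(1, 5), Mul(-1, U))
Add(Mul(Function('g')(9), 35), -48) = Add(Mul(Add(Rational(1, 5), Mul(-1, 9)), 35), -48) = Add(Mul(Add(Rational(1, 5), -9), 35), -48) = Add(Mul(Rational(-44, 5), 35), -48) = Add(-308, -48) = -356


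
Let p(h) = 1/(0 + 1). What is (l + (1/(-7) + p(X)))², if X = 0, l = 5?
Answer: 1681/49 ≈ 34.306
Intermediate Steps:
p(h) = 1 (p(h) = 1/1 = 1)
(l + (1/(-7) + p(X)))² = (5 + (1/(-7) + 1))² = (5 + (-⅐ + 1))² = (5 + 6/7)² = (41/7)² = 1681/49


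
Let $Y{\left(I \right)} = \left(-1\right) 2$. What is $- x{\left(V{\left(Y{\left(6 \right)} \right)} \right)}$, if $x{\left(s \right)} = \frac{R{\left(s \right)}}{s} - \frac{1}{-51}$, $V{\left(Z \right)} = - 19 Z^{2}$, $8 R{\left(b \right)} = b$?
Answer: $- \frac{59}{408} \approx -0.14461$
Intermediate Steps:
$Y{\left(I \right)} = -2$
$R{\left(b \right)} = \frac{b}{8}$
$x{\left(s \right)} = \frac{59}{408}$ ($x{\left(s \right)} = \frac{\frac{1}{8} s}{s} - \frac{1}{-51} = \frac{1}{8} - - \frac{1}{51} = \frac{1}{8} + \frac{1}{51} = \frac{59}{408}$)
$- x{\left(V{\left(Y{\left(6 \right)} \right)} \right)} = \left(-1\right) \frac{59}{408} = - \frac{59}{408}$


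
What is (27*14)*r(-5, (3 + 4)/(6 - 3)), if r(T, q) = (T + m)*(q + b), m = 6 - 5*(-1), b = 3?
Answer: 12096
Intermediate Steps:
m = 11 (m = 6 + 5 = 11)
r(T, q) = (3 + q)*(11 + T) (r(T, q) = (T + 11)*(q + 3) = (11 + T)*(3 + q) = (3 + q)*(11 + T))
(27*14)*r(-5, (3 + 4)/(6 - 3)) = (27*14)*(33 + 3*(-5) + 11*((3 + 4)/(6 - 3)) - 5*(3 + 4)/(6 - 3)) = 378*(33 - 15 + 11*(7/3) - 35/3) = 378*(33 - 15 + 11*(7*(1/3)) - 35/3) = 378*(33 - 15 + 11*(7/3) - 5*7/3) = 378*(33 - 15 + 77/3 - 35/3) = 378*32 = 12096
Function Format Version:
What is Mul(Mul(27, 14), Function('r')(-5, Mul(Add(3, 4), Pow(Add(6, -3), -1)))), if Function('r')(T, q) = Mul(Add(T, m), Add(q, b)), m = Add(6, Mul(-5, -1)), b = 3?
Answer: 12096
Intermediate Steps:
m = 11 (m = Add(6, 5) = 11)
Function('r')(T, q) = Mul(Add(3, q), Add(11, T)) (Function('r')(T, q) = Mul(Add(T, 11), Add(q, 3)) = Mul(Add(11, T), Add(3, q)) = Mul(Add(3, q), Add(11, T)))
Mul(Mul(27, 14), Function('r')(-5, Mul(Add(3, 4), Pow(Add(6, -3), -1)))) = Mul(Mul(27, 14), Add(33, Mul(3, -5), Mul(11, Mul(Add(3, 4), Pow(Add(6, -3), -1))), Mul(-5, Mul(Add(3, 4), Pow(Add(6, -3), -1))))) = Mul(378, Add(33, -15, Mul(11, Mul(7, Pow(3, -1))), Mul(-5, Mul(7, Pow(3, -1))))) = Mul(378, Add(33, -15, Mul(11, Mul(7, Rational(1, 3))), Mul(-5, Mul(7, Rational(1, 3))))) = Mul(378, Add(33, -15, Mul(11, Rational(7, 3)), Mul(-5, Rational(7, 3)))) = Mul(378, Add(33, -15, Rational(77, 3), Rational(-35, 3))) = Mul(378, 32) = 12096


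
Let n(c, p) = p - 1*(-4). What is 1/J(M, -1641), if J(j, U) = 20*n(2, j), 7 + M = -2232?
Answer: -1/44700 ≈ -2.2371e-5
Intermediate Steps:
M = -2239 (M = -7 - 2232 = -2239)
n(c, p) = 4 + p (n(c, p) = p + 4 = 4 + p)
J(j, U) = 80 + 20*j (J(j, U) = 20*(4 + j) = 80 + 20*j)
1/J(M, -1641) = 1/(80 + 20*(-2239)) = 1/(80 - 44780) = 1/(-44700) = -1/44700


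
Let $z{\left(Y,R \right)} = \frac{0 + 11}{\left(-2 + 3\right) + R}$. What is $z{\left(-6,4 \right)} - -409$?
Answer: $\frac{2056}{5} \approx 411.2$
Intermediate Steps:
$z{\left(Y,R \right)} = \frac{11}{1 + R}$
$z{\left(-6,4 \right)} - -409 = \frac{11}{1 + 4} - -409 = \frac{11}{5} + 409 = \frac{2056}{5}$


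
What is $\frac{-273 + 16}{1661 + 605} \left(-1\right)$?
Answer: $\frac{257}{2266} \approx 0.11342$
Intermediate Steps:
$\frac{-273 + 16}{1661 + 605} \left(-1\right) = - \frac{257}{2266} \left(-1\right) = \left(-257\right) \frac{1}{2266} \left(-1\right) = \left(- \frac{257}{2266}\right) \left(-1\right) = \frac{257}{2266}$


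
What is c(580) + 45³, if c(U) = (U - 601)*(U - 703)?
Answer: 93708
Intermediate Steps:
c(U) = (-703 + U)*(-601 + U) (c(U) = (-601 + U)*(-703 + U) = (-703 + U)*(-601 + U))
c(580) + 45³ = (422503 + 580² - 1304*580) + 45³ = (422503 + 336400 - 756320) + 91125 = 2583 + 91125 = 93708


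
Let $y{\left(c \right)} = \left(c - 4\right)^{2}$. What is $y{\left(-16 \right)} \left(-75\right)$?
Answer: $-30000$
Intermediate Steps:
$y{\left(c \right)} = \left(-4 + c\right)^{2}$
$y{\left(-16 \right)} \left(-75\right) = \left(-4 - 16\right)^{2} \left(-75\right) = \left(-20\right)^{2} \left(-75\right) = 400 \left(-75\right) = -30000$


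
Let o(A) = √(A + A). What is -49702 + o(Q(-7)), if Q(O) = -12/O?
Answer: -49702 + 2*√42/7 ≈ -49700.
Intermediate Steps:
o(A) = √2*√A (o(A) = √(2*A) = √2*√A)
-49702 + o(Q(-7)) = -49702 + √2*√(-12/(-7)) = -49702 + √2*√(-12*(-⅐)) = -49702 + √2*√(12/7) = -49702 + √2*(2*√21/7) = -49702 + 2*√42/7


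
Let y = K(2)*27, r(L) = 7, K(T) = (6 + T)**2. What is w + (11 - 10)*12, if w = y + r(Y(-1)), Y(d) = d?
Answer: 1747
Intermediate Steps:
y = 1728 (y = (6 + 2)**2*27 = 8**2*27 = 64*27 = 1728)
w = 1735 (w = 1728 + 7 = 1735)
w + (11 - 10)*12 = 1735 + (11 - 10)*12 = 1735 + 1*12 = 1735 + 12 = 1747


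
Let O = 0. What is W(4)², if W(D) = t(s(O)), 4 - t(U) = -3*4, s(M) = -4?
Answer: 256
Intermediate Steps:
t(U) = 16 (t(U) = 4 - (-3)*4 = 4 - 1*(-12) = 4 + 12 = 16)
W(D) = 16
W(4)² = 16² = 256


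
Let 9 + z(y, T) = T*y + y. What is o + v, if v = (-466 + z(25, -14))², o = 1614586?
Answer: 2254586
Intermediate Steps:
z(y, T) = -9 + y + T*y (z(y, T) = -9 + (T*y + y) = -9 + (y + T*y) = -9 + y + T*y)
v = 640000 (v = (-466 + (-9 + 25 - 14*25))² = (-466 + (-9 + 25 - 350))² = (-466 - 334)² = (-800)² = 640000)
o + v = 1614586 + 640000 = 2254586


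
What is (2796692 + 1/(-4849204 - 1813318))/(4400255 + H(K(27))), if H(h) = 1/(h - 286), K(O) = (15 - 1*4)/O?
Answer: 143679232466366553/226061811795233116 ≈ 0.63558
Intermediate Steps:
K(O) = 11/O (K(O) = (15 - 4)/O = 11/O)
H(h) = 1/(-286 + h)
(2796692 + 1/(-4849204 - 1813318))/(4400255 + H(K(27))) = (2796692 + 1/(-4849204 - 1813318))/(4400255 + 1/(-286 + 11/27)) = (2796692 + 1/(-6662522))/(4400255 + 1/(-286 + 11*(1/27))) = (2796692 - 1/6662522)/(4400255 + 1/(-286 + 11/27)) = 18633021977223/(6662522*(4400255 + 1/(-7711/27))) = 18633021977223/(6662522*(4400255 - 27/7711)) = 18633021977223/(6662522*(33930366278/7711)) = (18633021977223/6662522)*(7711/33930366278) = 143679232466366553/226061811795233116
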